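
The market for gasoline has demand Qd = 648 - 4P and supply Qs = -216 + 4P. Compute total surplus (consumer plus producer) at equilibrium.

Total surplus = 11664

Equilibrium: 648 - 4P = -216 + 4P gives P* = 108, Q* = 216.
Demand choke price: P = 162; supply starts at P = 54.
CS = ½(162 − 108)(216) = 5832; PS = ½(108 − 54)(216) = 5832.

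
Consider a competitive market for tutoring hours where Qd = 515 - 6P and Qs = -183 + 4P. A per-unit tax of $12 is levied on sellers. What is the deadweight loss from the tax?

Pre-tax equilibrium: P* = 69.8, Q* = 96.2.
Tax on sellers shifts supply to Qs = -183 + 4(P − 12) = -231 + 4P.
515 - 6P = -231 + 4P gives buyer price Pb = 74.6; sellers receive Ps = 74.6 − 12 = 62.6.
New quantity: Q = 515 − 6(74.6) = 67.4.
DWL = ½ × 12 × (96.2 − 67.4) = 172.8.

Deadweight loss = 172.8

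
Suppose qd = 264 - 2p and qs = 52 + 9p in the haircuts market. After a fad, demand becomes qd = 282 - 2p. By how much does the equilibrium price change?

Original equilibrium: p* = 212/11, q* = 2480/11.
New equilibrium: 282 - 2p = 52 + 9p, so 230 = 11p and p' = 230/11; q' = 282 − 2(230/11) = 2642/11.
Change in price: 230/11 − 212/11 = 18/11.

Δp = 18/11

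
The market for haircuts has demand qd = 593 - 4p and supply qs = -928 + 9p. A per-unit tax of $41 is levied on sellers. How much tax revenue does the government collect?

Tax revenue = 6109/13

Pre-tax equilibrium: p* = 117, q* = 125.
Tax on sellers shifts supply to qs = -928 + 9(p − 41) = -1297 + 9p.
593 - 4p = -1297 + 9p gives buyer price pb = 1890/13; sellers receive ps = 1890/13 − 41 = 1357/13.
New quantity: q = 593 − 4(1890/13) = 149/13.
Revenue = 41 × 149/13 = 6109/13.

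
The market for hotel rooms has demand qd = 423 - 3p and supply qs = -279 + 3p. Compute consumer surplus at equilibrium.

Consumer surplus = 864

Equilibrium: 423 - 3p = -279 + 3p gives p* = 117, q* = 72.
Demand choke price (qd = 0): p = 141.
CS = ½(141 − 117)(72) = 864.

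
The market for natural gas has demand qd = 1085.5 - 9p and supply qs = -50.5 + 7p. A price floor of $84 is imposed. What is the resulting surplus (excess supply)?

Surplus = 208

Equilibrium price would be p* = 71, so the floor at 84 binds.
At p = 84: qd = 329.5, qs = 537.5.
Surplus = 537.5 − 329.5 = 208.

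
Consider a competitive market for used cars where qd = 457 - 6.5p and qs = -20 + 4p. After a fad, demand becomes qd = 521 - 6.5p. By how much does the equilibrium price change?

Δp = 128/21

Original equilibrium: p* = 318/7, q* = 1132/7.
New equilibrium: 521 - 6.5p = -20 + 4p, so 541 = 10.5p and p' = 1082/21; q' = 521 − 6.5(1082/21) = 3908/21.
Change in price: 1082/21 − 318/7 = 128/21.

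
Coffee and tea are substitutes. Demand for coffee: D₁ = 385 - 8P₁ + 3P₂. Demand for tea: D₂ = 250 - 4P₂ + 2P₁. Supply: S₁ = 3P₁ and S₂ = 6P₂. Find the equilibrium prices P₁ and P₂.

Market 1: 385 - 8P₁ + 3P₂ = 3P₁ → 11P₁ - 3P₂ = 385.
Market 2: 10P₂ - 2P₁ = 250.
Eliminating P₂: 10×(1) + 3×(2) gives 104P₁ = 4600, so P₁ = 575/13.
Back-substitute into (2): P₂ = (250 + 2×575/13) / 10 = 440/13.

P₁ = 575/13, P₂ = 440/13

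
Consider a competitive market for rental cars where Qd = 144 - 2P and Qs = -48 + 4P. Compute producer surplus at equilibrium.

Producer surplus = 800

Equilibrium: 144 - 2P = -48 + 4P gives P* = 32, Q* = 80.
Supply starts at P = 12 (where Qs = 0).
PS = ½(32 − 12)(80) = 800.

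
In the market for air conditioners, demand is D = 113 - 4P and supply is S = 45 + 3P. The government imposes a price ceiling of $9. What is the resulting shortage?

Equilibrium price would be P* = 68/7, so the ceiling at 9 binds.
At P = 9: D = 113 − 4(9) = 77, S = 45 + 3(9) = 72.
Shortage = 77 − 72 = 5.

Shortage = 5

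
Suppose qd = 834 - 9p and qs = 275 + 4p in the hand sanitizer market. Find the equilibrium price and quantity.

Set qd = qs: 834 - 9p = 275 + 4p.
559 = 13p, so p* = 43.
q* = 834 − 9(43) = 447.

p* = 43, q* = 447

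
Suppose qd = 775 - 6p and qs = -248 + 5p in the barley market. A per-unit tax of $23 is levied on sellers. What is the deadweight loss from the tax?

Pre-tax equilibrium: p* = 93, q* = 217.
Tax on sellers shifts supply to qs = -248 + 5(p − 23) = -363 + 5p.
775 - 6p = -363 + 5p gives buyer price pb = 1138/11; sellers receive ps = 1138/11 − 23 = 885/11.
New quantity: q = 775 − 6(1138/11) = 1697/11.
DWL = ½ × 23 × (217 − 1697/11) = 7935/11.

Deadweight loss = 7935/11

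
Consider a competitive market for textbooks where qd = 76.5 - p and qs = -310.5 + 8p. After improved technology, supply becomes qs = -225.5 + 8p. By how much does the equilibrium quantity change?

Original equilibrium: p* = 43, q* = 33.5.
New equilibrium: 76.5 - p = -225.5 + 8p, so 302 = 9p and p' = 302/9; q' = 76.5 − 1(302/9) = 773/18.
Change in quantity: 773/18 − 33.5 = 85/9.

Δq = 85/9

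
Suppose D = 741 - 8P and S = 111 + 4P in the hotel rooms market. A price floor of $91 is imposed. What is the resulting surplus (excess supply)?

Surplus = 462

Equilibrium price would be P* = 52.5, so the floor at 91 binds.
At P = 91: D = 13, S = 475.
Surplus = 475 − 13 = 462.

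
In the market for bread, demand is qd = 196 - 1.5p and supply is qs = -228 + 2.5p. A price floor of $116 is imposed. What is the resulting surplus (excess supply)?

Equilibrium price would be p* = 106, so the floor at 116 binds.
At p = 116: qd = 22, qs = 62.
Surplus = 62 − 22 = 40.

Surplus = 40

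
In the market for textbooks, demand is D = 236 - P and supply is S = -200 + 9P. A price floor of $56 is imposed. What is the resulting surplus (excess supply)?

Equilibrium price would be P* = 43.6, so the floor at 56 binds.
At P = 56: D = 180, S = 304.
Surplus = 304 − 180 = 124.

Surplus = 124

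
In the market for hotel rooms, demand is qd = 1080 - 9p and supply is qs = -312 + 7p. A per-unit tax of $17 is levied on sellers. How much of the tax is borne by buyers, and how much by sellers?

Buyers bear $7.4375, sellers bear $9.5625

Pre-tax equilibrium: p* = 87, q* = 297.
Tax on sellers shifts supply to qs = -312 + 7(p − 17) = -431 + 7p.
1080 - 9p = -431 + 7p gives buyer price pb = 94.4375; sellers receive ps = 94.4375 − 17 = 77.4375.
New quantity: q = 1080 − 9(94.4375) = 230.0625.
Buyer burden = 94.4375 − 87 = 7.4375; seller burden = 87 − 77.4375 = 9.5625.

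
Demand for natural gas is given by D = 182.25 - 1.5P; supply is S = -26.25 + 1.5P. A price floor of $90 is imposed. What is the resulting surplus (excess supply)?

Equilibrium price would be P* = 69.5, so the floor at 90 binds.
At P = 90: D = 47.25, S = 108.75.
Surplus = 108.75 − 47.25 = 61.5.

Surplus = 61.5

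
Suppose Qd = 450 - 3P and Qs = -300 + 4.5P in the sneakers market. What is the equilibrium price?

P* = 100

Set Qd = Qs: 450 - 3P = -300 + 4.5P.
750 = 7.5P, so P* = 100.
Q* = 450 − 3(100) = 150.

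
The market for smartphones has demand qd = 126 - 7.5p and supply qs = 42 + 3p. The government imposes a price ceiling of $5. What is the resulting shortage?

Equilibrium price would be p* = 8, so the ceiling at 5 binds.
At p = 5: qd = 126 − 7.5(5) = 88.5, qs = 42 + 3(5) = 57.
Shortage = 88.5 − 57 = 31.5.

Shortage = 31.5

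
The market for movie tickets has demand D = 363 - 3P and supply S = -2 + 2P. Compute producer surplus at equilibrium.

Producer surplus = 5184

Equilibrium: 363 - 3P = -2 + 2P gives P* = 73, Q* = 144.
Supply starts at P = 1 (where S = 0).
PS = ½(73 − 1)(144) = 5184.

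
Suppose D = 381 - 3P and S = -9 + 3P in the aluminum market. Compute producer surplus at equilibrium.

Producer surplus = 5766

Equilibrium: 381 - 3P = -9 + 3P gives P* = 65, Q* = 186.
Supply starts at P = 3 (where S = 0).
PS = ½(65 − 3)(186) = 5766.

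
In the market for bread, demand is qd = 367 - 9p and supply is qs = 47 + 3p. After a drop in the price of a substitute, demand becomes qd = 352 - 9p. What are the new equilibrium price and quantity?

Original equilibrium: p* = 80/3, q* = 127.
New equilibrium: 352 - 9p = 47 + 3p, so 305 = 12p and p' = 305/12; q' = 352 − 9(305/12) = 123.25.

p' = 305/12, q' = 123.25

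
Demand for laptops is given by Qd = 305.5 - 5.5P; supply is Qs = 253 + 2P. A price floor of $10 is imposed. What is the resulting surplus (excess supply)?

Equilibrium price would be P* = 7, so the floor at 10 binds.
At P = 10: Qd = 250.5, Qs = 273.
Surplus = 273 − 250.5 = 22.5.

Surplus = 22.5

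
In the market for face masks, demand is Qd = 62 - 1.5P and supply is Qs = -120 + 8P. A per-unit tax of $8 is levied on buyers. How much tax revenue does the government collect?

Pre-tax equilibrium: P* = 364/19, Q* = 632/19.
Tax on buyers shifts demand to Qd = 62 − 1.5(P + 8) = 50 - 1.5P.
50 - 1.5P = -120 + 8P gives seller price Ps = 340/19; buyers pay Pb = 340/19 + 8 = 492/19.
New quantity: Q = 62 − 1.5(492/19) = 440/19.
Revenue = 8 × 440/19 = 3520/19.

Tax revenue = 3520/19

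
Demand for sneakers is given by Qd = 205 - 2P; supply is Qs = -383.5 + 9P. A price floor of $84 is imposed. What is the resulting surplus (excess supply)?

Surplus = 335.5

Equilibrium price would be P* = 53.5, so the floor at 84 binds.
At P = 84: Qd = 37, Qs = 372.5.
Surplus = 372.5 − 37 = 335.5.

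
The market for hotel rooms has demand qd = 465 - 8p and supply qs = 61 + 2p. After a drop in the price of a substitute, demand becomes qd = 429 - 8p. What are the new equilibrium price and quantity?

Original equilibrium: p* = 40.4, q* = 141.8.
New equilibrium: 429 - 8p = 61 + 2p, so 368 = 10p and p' = 36.8; q' = 429 − 8(36.8) = 134.6.

p' = 36.8, q' = 134.6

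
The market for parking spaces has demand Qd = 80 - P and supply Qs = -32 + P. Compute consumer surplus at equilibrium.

Equilibrium: 80 - P = -32 + P gives P* = 56, Q* = 24.
Demand choke price (Qd = 0): P = 80.
CS = ½(80 − 56)(24) = 288.

Consumer surplus = 288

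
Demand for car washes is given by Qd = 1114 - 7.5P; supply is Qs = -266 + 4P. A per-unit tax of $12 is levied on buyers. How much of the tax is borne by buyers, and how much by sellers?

Buyers bear 96/23, sellers bear 180/23

Pre-tax equilibrium: P* = 120, Q* = 214.
Tax on buyers shifts demand to Qd = 1114 − 7.5(P + 12) = 1024 - 7.5P.
1024 - 7.5P = -266 + 4P gives seller price Ps = 2580/23; buyers pay Pb = 2580/23 + 12 = 2856/23.
New quantity: Q = 1114 − 7.5(2856/23) = 4202/23.
Buyer burden = 2856/23 − 120 = 96/23; seller burden = 120 − 2580/23 = 180/23.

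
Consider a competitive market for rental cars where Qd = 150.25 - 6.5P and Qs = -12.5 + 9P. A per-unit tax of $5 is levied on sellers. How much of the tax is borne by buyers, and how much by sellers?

Pre-tax equilibrium: P* = 10.5, Q* = 82.
Tax on sellers shifts supply to Qs = -12.5 + 9(P − 5) = -57.5 + 9P.
150.25 - 6.5P = -57.5 + 9P gives buyer price Pb = 831/62; sellers receive Ps = 831/62 − 5 = 521/62.
New quantity: Q = 150.25 − 6.5(831/62) = 1957/31.
Buyer burden = 831/62 − 10.5 = 90/31; seller burden = 10.5 − 521/62 = 65/31.

Buyers bear 90/31, sellers bear 65/31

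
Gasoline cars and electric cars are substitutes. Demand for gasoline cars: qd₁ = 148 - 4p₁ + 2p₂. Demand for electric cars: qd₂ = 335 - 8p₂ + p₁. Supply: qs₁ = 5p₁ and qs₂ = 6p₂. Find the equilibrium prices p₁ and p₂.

Market 1: 148 - 4p₁ + 2p₂ = 5p₁ → 9p₁ - 2p₂ = 148.
Market 2: 14p₂ - p₁ = 335.
Eliminating p₂: 14×(1) + 2×(2) gives 124p₁ = 2742, so p₁ = 1371/62.
Back-substitute into (2): p₂ = (335 + 1×1371/62) / 14 = 3163/124.

p₁ = 1371/62, p₂ = 3163/124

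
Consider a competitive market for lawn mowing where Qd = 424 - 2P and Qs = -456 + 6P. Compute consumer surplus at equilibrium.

Equilibrium: 424 - 2P = -456 + 6P gives P* = 110, Q* = 204.
Demand choke price (Qd = 0): P = 212.
CS = ½(212 − 110)(204) = 10404.

Consumer surplus = 10404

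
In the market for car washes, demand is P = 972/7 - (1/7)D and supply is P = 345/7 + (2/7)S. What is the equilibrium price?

P* = 109

Set the two price expressions equal: 972/7 - (1/7)Q = 345/7 + (2/7)Q.
627/7 = (3/7)Q, so Q* = 209.
P* = 972/7 − (1/7)(209) = 109.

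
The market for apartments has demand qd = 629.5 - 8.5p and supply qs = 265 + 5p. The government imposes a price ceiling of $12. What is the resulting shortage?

Equilibrium price would be p* = 27, so the ceiling at 12 binds.
At p = 12: qd = 629.5 − 8.5(12) = 527.5, qs = 265 + 5(12) = 325.
Shortage = 527.5 − 325 = 202.5.

Shortage = 202.5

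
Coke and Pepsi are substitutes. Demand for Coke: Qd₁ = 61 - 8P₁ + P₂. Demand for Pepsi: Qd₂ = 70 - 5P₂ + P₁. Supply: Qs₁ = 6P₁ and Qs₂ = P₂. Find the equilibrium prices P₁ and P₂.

P₁ = 436/83, P₂ = 1041/83

Market 1: 61 - 8P₁ + P₂ = 6P₁ → 14P₁ - P₂ = 61.
Market 2: 6P₂ - P₁ = 70.
Eliminating P₂: 6×(1) + 1×(2) gives 83P₁ = 436, so P₁ = 436/83.
Back-substitute into (2): P₂ = (70 + 1×436/83) / 6 = 1041/83.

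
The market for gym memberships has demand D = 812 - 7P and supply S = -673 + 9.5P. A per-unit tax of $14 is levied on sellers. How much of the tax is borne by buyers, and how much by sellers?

Buyers bear 266/33, sellers bear 196/33

Pre-tax equilibrium: P* = 90, Q* = 182.
Tax on sellers shifts supply to S = -673 + 9.5(P − 14) = -806 + 9.5P.
812 - 7P = -806 + 9.5P gives buyer price Pb = 3236/33; sellers receive Ps = 3236/33 − 14 = 2774/33.
New quantity: Q = 812 − 7(3236/33) = 4144/33.
Buyer burden = 3236/33 − 90 = 266/33; seller burden = 90 − 2774/33 = 196/33.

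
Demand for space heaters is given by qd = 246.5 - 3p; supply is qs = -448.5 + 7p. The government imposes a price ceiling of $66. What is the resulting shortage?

Equilibrium price would be p* = 69.5, so the ceiling at 66 binds.
At p = 66: qd = 246.5 − 3(66) = 48.5, qs = -448.5 + 7(66) = 13.5.
Shortage = 48.5 − 13.5 = 35.

Shortage = 35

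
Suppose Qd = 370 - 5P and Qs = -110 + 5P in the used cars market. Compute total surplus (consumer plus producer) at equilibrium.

Equilibrium: 370 - 5P = -110 + 5P gives P* = 48, Q* = 130.
Demand choke price: P = 74; supply starts at P = 22.
CS = ½(74 − 48)(130) = 1690; PS = ½(48 − 22)(130) = 1690.

Total surplus = 3380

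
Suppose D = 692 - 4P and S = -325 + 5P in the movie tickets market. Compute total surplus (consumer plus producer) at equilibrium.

Equilibrium: 692 - 4P = -325 + 5P gives P* = 113, Q* = 240.
Demand choke price: P = 173; supply starts at P = 65.
CS = ½(173 − 113)(240) = 7200; PS = ½(113 − 65)(240) = 5760.

Total surplus = 12960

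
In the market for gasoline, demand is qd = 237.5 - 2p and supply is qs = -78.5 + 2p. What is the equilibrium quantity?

Set qd = qs: 237.5 - 2p = -78.5 + 2p.
316 = 4p, so p* = 79.
q* = 237.5 − 2(79) = 79.5.

q* = 79.5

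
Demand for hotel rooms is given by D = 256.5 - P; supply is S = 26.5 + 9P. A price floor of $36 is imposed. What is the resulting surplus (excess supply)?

Equilibrium price would be P* = 23, so the floor at 36 binds.
At P = 36: D = 220.5, S = 350.5.
Surplus = 350.5 − 220.5 = 130.

Surplus = 130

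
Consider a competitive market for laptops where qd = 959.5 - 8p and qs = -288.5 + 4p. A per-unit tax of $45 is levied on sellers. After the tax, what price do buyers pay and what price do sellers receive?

Pre-tax equilibrium: p* = 104, q* = 127.5.
Tax on sellers shifts supply to qs = -288.5 + 4(p − 45) = -468.5 + 4p.
959.5 - 8p = -468.5 + 4p gives buyer price pb = 119; sellers receive ps = 119 − 45 = 74.
New quantity: q = 959.5 − 8(119) = 7.5.

Buyers pay $119, sellers receive $74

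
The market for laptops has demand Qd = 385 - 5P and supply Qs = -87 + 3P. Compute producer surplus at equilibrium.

Producer surplus = 1350

Equilibrium: 385 - 5P = -87 + 3P gives P* = 59, Q* = 90.
Supply starts at P = 29 (where Qs = 0).
PS = ½(59 − 29)(90) = 1350.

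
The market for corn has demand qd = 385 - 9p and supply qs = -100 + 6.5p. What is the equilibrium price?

Set qd = qs: 385 - 9p = -100 + 6.5p.
485 = 15.5p, so p* = 970/31.
q* = 385 − 9(970/31) = 3205/31.

p* = 970/31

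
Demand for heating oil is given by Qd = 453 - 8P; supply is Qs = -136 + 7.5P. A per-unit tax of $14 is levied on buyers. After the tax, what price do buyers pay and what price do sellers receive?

Pre-tax equilibrium: P* = 38, Q* = 149.
Tax on buyers shifts demand to Qd = 453 − 8(P + 14) = 341 - 8P.
341 - 8P = -136 + 7.5P gives seller price Ps = 954/31; buyers pay Pb = 954/31 + 14 = 1388/31.
New quantity: Q = 453 − 8(1388/31) = 2939/31.

Buyers pay 1388/31, sellers receive 954/31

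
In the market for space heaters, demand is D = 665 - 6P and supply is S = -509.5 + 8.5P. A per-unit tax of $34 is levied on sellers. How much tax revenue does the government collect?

Pre-tax equilibrium: P* = 81, Q* = 179.
Tax on sellers shifts supply to S = -509.5 + 8.5(P − 34) = -798.5 + 8.5P.
665 - 6P = -798.5 + 8.5P gives buyer price Pb = 2927/29; sellers receive Ps = 2927/29 − 34 = 1941/29.
New quantity: Q = 665 − 6(2927/29) = 1723/29.
Revenue = 34 × 1723/29 = 58582/29.

Tax revenue = 58582/29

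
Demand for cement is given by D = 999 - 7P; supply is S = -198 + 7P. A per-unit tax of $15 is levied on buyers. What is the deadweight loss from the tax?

Deadweight loss = 393.75

Pre-tax equilibrium: P* = 85.5, Q* = 400.5.
Tax on buyers shifts demand to D = 999 − 7(P + 15) = 894 - 7P.
894 - 7P = -198 + 7P gives seller price Ps = 78; buyers pay Pb = 78 + 15 = 93.
New quantity: Q = 999 − 7(93) = 348.
DWL = ½ × 15 × (400.5 − 348) = 393.75.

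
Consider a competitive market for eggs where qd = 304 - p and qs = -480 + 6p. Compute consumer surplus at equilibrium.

Consumer surplus = 18432

Equilibrium: 304 - p = -480 + 6p gives p* = 112, q* = 192.
Demand choke price (qd = 0): p = 304.
CS = ½(304 − 112)(192) = 18432.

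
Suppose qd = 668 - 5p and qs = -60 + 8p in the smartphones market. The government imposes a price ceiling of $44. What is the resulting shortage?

Shortage = 156

Equilibrium price would be p* = 56, so the ceiling at 44 binds.
At p = 44: qd = 668 − 5(44) = 448, qs = -60 + 8(44) = 292.
Shortage = 448 − 292 = 156.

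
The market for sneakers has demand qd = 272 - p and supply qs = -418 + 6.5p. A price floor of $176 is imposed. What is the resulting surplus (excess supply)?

Equilibrium price would be p* = 92, so the floor at 176 binds.
At p = 176: qd = 96, qs = 726.
Surplus = 726 − 96 = 630.

Surplus = 630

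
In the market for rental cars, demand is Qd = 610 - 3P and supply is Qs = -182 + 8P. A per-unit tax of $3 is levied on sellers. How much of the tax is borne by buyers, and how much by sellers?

Buyers bear 24/11, sellers bear 9/11

Pre-tax equilibrium: P* = 72, Q* = 394.
Tax on sellers shifts supply to Qs = -182 + 8(P − 3) = -206 + 8P.
610 - 3P = -206 + 8P gives buyer price Pb = 816/11; sellers receive Ps = 816/11 − 3 = 783/11.
New quantity: Q = 610 − 3(816/11) = 4262/11.
Buyer burden = 816/11 − 72 = 24/11; seller burden = 72 − 783/11 = 9/11.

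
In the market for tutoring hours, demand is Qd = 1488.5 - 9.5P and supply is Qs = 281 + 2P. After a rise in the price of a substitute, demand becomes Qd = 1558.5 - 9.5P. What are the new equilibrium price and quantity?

P' = 2555/23, Q' = 11573/23

Original equilibrium: P* = 105, Q* = 491.
New equilibrium: 1558.5 - 9.5P = 281 + 2P, so 1277.5 = 11.5P and P' = 2555/23; Q' = 1558.5 − 9.5(2555/23) = 11573/23.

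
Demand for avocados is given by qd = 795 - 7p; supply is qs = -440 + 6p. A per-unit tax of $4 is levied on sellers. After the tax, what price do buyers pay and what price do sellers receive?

Pre-tax equilibrium: p* = 95, q* = 130.
Tax on sellers shifts supply to qs = -440 + 6(p − 4) = -464 + 6p.
795 - 7p = -464 + 6p gives buyer price pb = 1259/13; sellers receive ps = 1259/13 − 4 = 1207/13.
New quantity: q = 795 − 7(1259/13) = 1522/13.

Buyers pay 1259/13, sellers receive 1207/13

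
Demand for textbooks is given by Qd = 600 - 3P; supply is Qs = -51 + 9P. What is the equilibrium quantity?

Q* = 437.25

Set Qd = Qs: 600 - 3P = -51 + 9P.
651 = 12P, so P* = 54.25.
Q* = 600 − 3(54.25) = 437.25.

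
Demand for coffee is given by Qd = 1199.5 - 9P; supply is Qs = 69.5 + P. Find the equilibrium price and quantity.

P* = 113, Q* = 182.5

Set Qd = Qs: 1199.5 - 9P = 69.5 + P.
1130 = 10P, so P* = 113.
Q* = 1199.5 − 9(113) = 182.5.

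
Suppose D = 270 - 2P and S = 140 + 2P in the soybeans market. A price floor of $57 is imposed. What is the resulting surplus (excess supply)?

Surplus = 98

Equilibrium price would be P* = 32.5, so the floor at 57 binds.
At P = 57: D = 156, S = 254.
Surplus = 254 − 156 = 98.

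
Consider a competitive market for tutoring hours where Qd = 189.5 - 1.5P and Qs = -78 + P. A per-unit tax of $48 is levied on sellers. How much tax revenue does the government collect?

Pre-tax equilibrium: P* = 107, Q* = 29.
Tax on sellers shifts supply to Qs = -78 + 1(P − 48) = -126 + P.
189.5 - 1.5P = -126 + P gives buyer price Pb = 126.2; sellers receive Ps = 126.2 − 48 = 78.2.
New quantity: Q = 189.5 − 1.5(126.2) = 0.2.
Revenue = 48 × 0.2 = 9.6.

Tax revenue = 9.6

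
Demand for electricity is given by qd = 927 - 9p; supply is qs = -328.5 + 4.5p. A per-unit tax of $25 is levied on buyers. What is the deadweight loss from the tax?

Pre-tax equilibrium: p* = 93, q* = 90.
Tax on buyers shifts demand to qd = 927 − 9(p + 25) = 702 - 9p.
702 - 9p = -328.5 + 4.5p gives seller price ps = 229/3; buyers pay pb = 229/3 + 25 = 304/3.
New quantity: q = 927 − 9(304/3) = 15.
DWL = ½ × 25 × (90 − 15) = 937.5.

Deadweight loss = 937.5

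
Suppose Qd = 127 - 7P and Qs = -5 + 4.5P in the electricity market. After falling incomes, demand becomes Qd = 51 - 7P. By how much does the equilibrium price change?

Original equilibrium: P* = 264/23, Q* = 1073/23.
New equilibrium: 51 - 7P = -5 + 4.5P, so 56 = 11.5P and P' = 112/23; Q' = 51 − 7(112/23) = 389/23.
Change in price: 112/23 − 264/23 = -152/23.

ΔP = -152/23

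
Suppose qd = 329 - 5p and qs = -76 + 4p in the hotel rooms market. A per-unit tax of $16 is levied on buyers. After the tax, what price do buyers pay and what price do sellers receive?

Pre-tax equilibrium: p* = 45, q* = 104.
Tax on buyers shifts demand to qd = 329 − 5(p + 16) = 249 - 5p.
249 - 5p = -76 + 4p gives seller price ps = 325/9; buyers pay pb = 325/9 + 16 = 469/9.
New quantity: q = 329 − 5(469/9) = 616/9.

Buyers pay 469/9, sellers receive 325/9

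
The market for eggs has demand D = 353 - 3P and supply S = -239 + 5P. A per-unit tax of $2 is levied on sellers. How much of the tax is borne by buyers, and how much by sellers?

Pre-tax equilibrium: P* = 74, Q* = 131.
Tax on sellers shifts supply to S = -239 + 5(P − 2) = -249 + 5P.
353 - 3P = -249 + 5P gives buyer price Pb = 75.25; sellers receive Ps = 75.25 − 2 = 73.25.
New quantity: Q = 353 − 3(75.25) = 127.25.
Buyer burden = 75.25 − 74 = 1.25; seller burden = 74 − 73.25 = 0.75.

Buyers bear $1.25, sellers bear $0.75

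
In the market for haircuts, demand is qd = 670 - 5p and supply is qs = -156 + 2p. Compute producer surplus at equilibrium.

Equilibrium: 670 - 5p = -156 + 2p gives p* = 118, q* = 80.
Supply starts at p = 78 (where qs = 0).
PS = ½(118 − 78)(80) = 1600.

Producer surplus = 1600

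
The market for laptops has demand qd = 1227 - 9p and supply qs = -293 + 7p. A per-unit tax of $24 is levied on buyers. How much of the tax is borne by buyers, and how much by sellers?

Pre-tax equilibrium: p* = 95, q* = 372.
Tax on buyers shifts demand to qd = 1227 − 9(p + 24) = 1011 - 9p.
1011 - 9p = -293 + 7p gives seller price ps = 81.5; buyers pay pb = 81.5 + 24 = 105.5.
New quantity: q = 1227 − 9(105.5) = 277.5.
Buyer burden = 105.5 − 95 = 10.5; seller burden = 95 − 81.5 = 13.5.

Buyers bear $10.5, sellers bear $13.5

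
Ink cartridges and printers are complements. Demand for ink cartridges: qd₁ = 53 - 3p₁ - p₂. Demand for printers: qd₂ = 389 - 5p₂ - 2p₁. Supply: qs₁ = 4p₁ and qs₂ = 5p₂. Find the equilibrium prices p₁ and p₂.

Market 1: 53 - 3p₁ - p₂ = 4p₁ → 7p₁ + p₂ = 53.
Market 2: 10p₂ + 2p₁ = 389.
Eliminating p₂: 10×(1) − 1×(2) gives 68p₁ = 141, so p₁ = 141/68.
Back-substitute into (2): p₂ = (389 − 2×141/68) / 10 = 2617/68.

p₁ = 141/68, p₂ = 2617/68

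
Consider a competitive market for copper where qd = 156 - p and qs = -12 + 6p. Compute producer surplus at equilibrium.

Equilibrium: 156 - p = -12 + 6p gives p* = 24, q* = 132.
Supply starts at p = 2 (where qs = 0).
PS = ½(24 − 2)(132) = 1452.

Producer surplus = 1452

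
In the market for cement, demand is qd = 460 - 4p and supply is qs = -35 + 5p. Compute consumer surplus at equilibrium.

Equilibrium: 460 - 4p = -35 + 5p gives p* = 55, q* = 240.
Demand choke price (qd = 0): p = 115.
CS = ½(115 − 55)(240) = 7200.

Consumer surplus = 7200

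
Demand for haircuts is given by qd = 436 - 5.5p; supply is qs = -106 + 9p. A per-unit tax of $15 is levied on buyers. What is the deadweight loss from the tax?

Deadweight loss = 22275/58

Pre-tax equilibrium: p* = 1084/29, q* = 6682/29.
Tax on buyers shifts demand to qd = 436 − 5.5(p + 15) = 353.5 - 5.5p.
353.5 - 5.5p = -106 + 9p gives seller price ps = 919/29; buyers pay pb = 919/29 + 15 = 1354/29.
New quantity: q = 436 − 5.5(1354/29) = 5197/29.
DWL = ½ × 15 × (6682/29 − 5197/29) = 22275/58.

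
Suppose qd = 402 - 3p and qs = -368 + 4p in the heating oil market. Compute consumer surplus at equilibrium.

Consumer surplus = 864

Equilibrium: 402 - 3p = -368 + 4p gives p* = 110, q* = 72.
Demand choke price (qd = 0): p = 134.
CS = ½(134 − 110)(72) = 864.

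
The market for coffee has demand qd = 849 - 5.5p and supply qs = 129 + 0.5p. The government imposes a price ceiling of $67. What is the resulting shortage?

Shortage = 318

Equilibrium price would be p* = 120, so the ceiling at 67 binds.
At p = 67: qd = 849 − 5.5(67) = 480.5, qs = 129 + 0.5(67) = 162.5.
Shortage = 480.5 − 162.5 = 318.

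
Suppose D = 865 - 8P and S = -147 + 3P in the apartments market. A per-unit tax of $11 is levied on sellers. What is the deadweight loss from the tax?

Deadweight loss = 132

Pre-tax equilibrium: P* = 92, Q* = 129.
Tax on sellers shifts supply to S = -147 + 3(P − 11) = -180 + 3P.
865 - 8P = -180 + 3P gives buyer price Pb = 95; sellers receive Ps = 95 − 11 = 84.
New quantity: Q = 865 − 8(95) = 105.
DWL = ½ × 11 × (129 − 105) = 132.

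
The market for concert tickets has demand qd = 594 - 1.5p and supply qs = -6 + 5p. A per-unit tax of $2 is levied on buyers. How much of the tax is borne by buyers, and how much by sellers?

Pre-tax equilibrium: p* = 1200/13, q* = 5922/13.
Tax on buyers shifts demand to qd = 594 − 1.5(p + 2) = 591 - 1.5p.
591 - 1.5p = -6 + 5p gives seller price ps = 1194/13; buyers pay pb = 1194/13 + 2 = 1220/13.
New quantity: q = 594 − 1.5(1220/13) = 5892/13.
Buyer burden = 1220/13 − 1200/13 = 20/13; seller burden = 1200/13 − 1194/13 = 6/13.

Buyers bear 20/13, sellers bear 6/13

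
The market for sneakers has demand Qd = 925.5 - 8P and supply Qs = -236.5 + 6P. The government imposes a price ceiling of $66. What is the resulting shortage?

Shortage = 238

Equilibrium price would be P* = 83, so the ceiling at 66 binds.
At P = 66: Qd = 925.5 − 8(66) = 397.5, Qs = -236.5 + 6(66) = 159.5.
Shortage = 397.5 − 159.5 = 238.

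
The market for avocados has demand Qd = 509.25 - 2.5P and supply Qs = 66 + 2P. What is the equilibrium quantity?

Set Qd = Qs: 509.25 - 2.5P = 66 + 2P.
443.25 = 4.5P, so P* = 98.5.
Q* = 509.25 − 2.5(98.5) = 263.

Q* = 263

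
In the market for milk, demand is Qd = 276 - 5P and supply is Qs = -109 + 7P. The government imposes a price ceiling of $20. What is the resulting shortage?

Equilibrium price would be P* = 385/12, so the ceiling at 20 binds.
At P = 20: Qd = 276 − 5(20) = 176, Qs = -109 + 7(20) = 31.
Shortage = 176 − 31 = 145.

Shortage = 145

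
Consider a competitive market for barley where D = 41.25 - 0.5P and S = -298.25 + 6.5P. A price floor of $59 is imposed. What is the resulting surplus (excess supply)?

Surplus = 73.5

Equilibrium price would be P* = 48.5, so the floor at 59 binds.
At P = 59: D = 11.75, S = 85.25.
Surplus = 85.25 − 11.75 = 73.5.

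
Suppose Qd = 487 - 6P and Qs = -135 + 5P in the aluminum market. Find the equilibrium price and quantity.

P* = 622/11, Q* = 1625/11

Set Qd = Qs: 487 - 6P = -135 + 5P.
622 = 11P, so P* = 622/11.
Q* = 487 − 6(622/11) = 1625/11.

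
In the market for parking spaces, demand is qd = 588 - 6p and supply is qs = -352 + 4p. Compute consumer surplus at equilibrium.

Equilibrium: 588 - 6p = -352 + 4p gives p* = 94, q* = 24.
Demand choke price (qd = 0): p = 98.
CS = ½(98 − 94)(24) = 48.

Consumer surplus = 48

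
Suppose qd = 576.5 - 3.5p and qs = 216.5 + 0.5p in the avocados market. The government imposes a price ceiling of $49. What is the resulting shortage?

Shortage = 164

Equilibrium price would be p* = 90, so the ceiling at 49 binds.
At p = 49: qd = 576.5 − 3.5(49) = 405, qs = 216.5 + 0.5(49) = 241.
Shortage = 405 − 241 = 164.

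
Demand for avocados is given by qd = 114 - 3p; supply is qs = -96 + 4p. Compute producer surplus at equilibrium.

Equilibrium: 114 - 3p = -96 + 4p gives p* = 30, q* = 24.
Supply starts at p = 24 (where qs = 0).
PS = ½(30 − 24)(24) = 72.

Producer surplus = 72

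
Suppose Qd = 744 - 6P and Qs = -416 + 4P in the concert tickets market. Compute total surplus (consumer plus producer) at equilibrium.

Equilibrium: 744 - 6P = -416 + 4P gives P* = 116, Q* = 48.
Demand choke price: P = 124; supply starts at P = 104.
CS = ½(124 − 116)(48) = 192; PS = ½(116 − 104)(48) = 288.

Total surplus = 480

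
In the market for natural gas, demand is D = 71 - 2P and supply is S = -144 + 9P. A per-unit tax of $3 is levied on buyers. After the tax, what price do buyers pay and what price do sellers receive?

Pre-tax equilibrium: P* = 215/11, Q* = 351/11.
Tax on buyers shifts demand to D = 71 − 2(P + 3) = 65 - 2P.
65 - 2P = -144 + 9P gives seller price Ps = 19; buyers pay Pb = 19 + 3 = 22.
New quantity: Q = 71 − 2(22) = 27.

Buyers pay $22, sellers receive $19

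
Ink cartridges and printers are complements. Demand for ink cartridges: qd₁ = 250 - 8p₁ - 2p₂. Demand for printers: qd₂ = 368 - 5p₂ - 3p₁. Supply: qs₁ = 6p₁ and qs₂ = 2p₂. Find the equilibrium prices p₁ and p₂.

Market 1: 250 - 8p₁ - 2p₂ = 6p₁ → 14p₁ + 2p₂ = 250.
Market 2: 7p₂ + 3p₁ = 368.
Eliminating p₂: 7×(1) − 2×(2) gives 92p₁ = 1014, so p₁ = 507/46.
Back-substitute into (2): p₂ = (368 − 3×507/46) / 7 = 2201/46.

p₁ = 507/46, p₂ = 2201/46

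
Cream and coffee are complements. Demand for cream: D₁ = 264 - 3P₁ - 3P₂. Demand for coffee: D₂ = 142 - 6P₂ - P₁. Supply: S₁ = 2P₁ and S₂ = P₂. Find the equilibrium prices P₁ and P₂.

Market 1: 264 - 3P₁ - 3P₂ = 2P₁ → 5P₁ + 3P₂ = 264.
Market 2: 7P₂ + P₁ = 142.
Eliminating P₂: 7×(1) − 3×(2) gives 32P₁ = 1422, so P₁ = 44.4375.
Back-substitute into (2): P₂ = (142 − 1×44.4375) / 7 = 13.9375.

P₁ = 44.4375, P₂ = 13.9375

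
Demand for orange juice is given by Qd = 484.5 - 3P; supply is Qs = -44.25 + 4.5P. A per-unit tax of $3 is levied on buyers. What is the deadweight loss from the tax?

Deadweight loss = 8.1

Pre-tax equilibrium: P* = 70.5, Q* = 273.
Tax on buyers shifts demand to Qd = 484.5 − 3(P + 3) = 475.5 - 3P.
475.5 - 3P = -44.25 + 4.5P gives seller price Ps = 69.3; buyers pay Pb = 69.3 + 3 = 72.3.
New quantity: Q = 484.5 − 3(72.3) = 267.6.
DWL = ½ × 3 × (273 − 267.6) = 8.1.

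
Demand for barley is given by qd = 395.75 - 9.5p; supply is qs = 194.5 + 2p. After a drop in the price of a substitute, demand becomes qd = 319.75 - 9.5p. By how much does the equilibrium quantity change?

Original equilibrium: p* = 17.5, q* = 229.5.
New equilibrium: 319.75 - 9.5p = 194.5 + 2p, so 125.25 = 11.5p and p' = 501/46; q' = 319.75 − 9.5(501/46) = 9949/46.
Change in quantity: 9949/46 − 229.5 = -304/23.

Δq = -304/23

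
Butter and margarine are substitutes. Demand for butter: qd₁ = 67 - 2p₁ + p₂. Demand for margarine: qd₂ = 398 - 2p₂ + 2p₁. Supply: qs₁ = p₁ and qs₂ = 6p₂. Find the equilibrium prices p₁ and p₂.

Market 1: 67 - 2p₁ + p₂ = p₁ → 3p₁ - p₂ = 67.
Market 2: 8p₂ - 2p₁ = 398.
Eliminating p₂: 8×(1) + 1×(2) gives 22p₁ = 934, so p₁ = 467/11.
Back-substitute into (2): p₂ = (398 + 2×467/11) / 8 = 664/11.

p₁ = 467/11, p₂ = 664/11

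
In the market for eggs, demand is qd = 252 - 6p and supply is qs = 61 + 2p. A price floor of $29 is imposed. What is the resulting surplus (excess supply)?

Equilibrium price would be p* = 23.875, so the floor at 29 binds.
At p = 29: qd = 78, qs = 119.
Surplus = 119 − 78 = 41.

Surplus = 41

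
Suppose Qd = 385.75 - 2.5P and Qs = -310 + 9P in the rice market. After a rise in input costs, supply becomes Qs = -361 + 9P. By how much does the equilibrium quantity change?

Original equilibrium: P* = 60.5, Q* = 234.5.
New equilibrium: 385.75 - 2.5P = -361 + 9P, so 746.75 = 11.5P and P' = 2987/46; Q' = 385.75 − 2.5(2987/46) = 10277/46.
Change in quantity: 10277/46 − 234.5 = -255/23.

ΔQ = -255/23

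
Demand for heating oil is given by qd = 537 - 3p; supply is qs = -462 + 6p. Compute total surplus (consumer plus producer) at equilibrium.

Total surplus = 10404

Equilibrium: 537 - 3p = -462 + 6p gives p* = 111, q* = 204.
Demand choke price: p = 179; supply starts at p = 77.
CS = ½(179 − 111)(204) = 6936; PS = ½(111 − 77)(204) = 3468.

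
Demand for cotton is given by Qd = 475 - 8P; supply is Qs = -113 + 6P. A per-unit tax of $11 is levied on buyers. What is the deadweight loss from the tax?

Deadweight loss = 1452/7

Pre-tax equilibrium: P* = 42, Q* = 139.
Tax on buyers shifts demand to Qd = 475 − 8(P + 11) = 387 - 8P.
387 - 8P = -113 + 6P gives seller price Ps = 250/7; buyers pay Pb = 250/7 + 11 = 327/7.
New quantity: Q = 475 − 8(327/7) = 709/7.
DWL = ½ × 11 × (139 − 709/7) = 1452/7.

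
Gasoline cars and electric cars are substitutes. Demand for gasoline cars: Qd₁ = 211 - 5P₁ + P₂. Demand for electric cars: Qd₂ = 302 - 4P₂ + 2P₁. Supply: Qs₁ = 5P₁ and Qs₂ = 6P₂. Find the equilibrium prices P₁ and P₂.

Market 1: 211 - 5P₁ + P₂ = 5P₁ → 10P₁ - P₂ = 211.
Market 2: 10P₂ - 2P₁ = 302.
Eliminating P₂: 10×(1) + 1×(2) gives 98P₁ = 2412, so P₁ = 1206/49.
Back-substitute into (2): P₂ = (302 + 2×1206/49) / 10 = 1721/49.

P₁ = 1206/49, P₂ = 1721/49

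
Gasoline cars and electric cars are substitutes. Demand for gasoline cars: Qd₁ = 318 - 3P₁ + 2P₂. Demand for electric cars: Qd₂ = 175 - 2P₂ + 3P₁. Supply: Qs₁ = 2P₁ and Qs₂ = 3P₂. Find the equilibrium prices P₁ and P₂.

Market 1: 318 - 3P₁ + 2P₂ = 2P₁ → 5P₁ - 2P₂ = 318.
Market 2: 5P₂ - 3P₁ = 175.
Eliminating P₂: 5×(1) + 2×(2) gives 19P₁ = 1940, so P₁ = 1940/19.
Back-substitute into (2): P₂ = (175 + 3×1940/19) / 5 = 1829/19.

P₁ = 1940/19, P₂ = 1829/19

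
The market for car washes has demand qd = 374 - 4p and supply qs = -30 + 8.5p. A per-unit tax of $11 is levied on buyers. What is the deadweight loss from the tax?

Deadweight loss = 164.56

Pre-tax equilibrium: p* = 32.32, q* = 244.72.
Tax on buyers shifts demand to qd = 374 − 4(p + 11) = 330 - 4p.
330 - 4p = -30 + 8.5p gives seller price ps = 28.8; buyers pay pb = 28.8 + 11 = 39.8.
New quantity: q = 374 − 4(39.8) = 214.8.
DWL = ½ × 11 × (244.72 − 214.8) = 164.56.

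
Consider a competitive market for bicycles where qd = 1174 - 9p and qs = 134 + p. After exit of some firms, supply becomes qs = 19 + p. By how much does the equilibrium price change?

Δp = 11.5

Original equilibrium: p* = 104, q* = 238.
New equilibrium: 1174 - 9p = 19 + p, so 1155 = 10p and p' = 115.5; q' = 1174 − 9(115.5) = 134.5.
Change in price: 115.5 − 104 = 11.5.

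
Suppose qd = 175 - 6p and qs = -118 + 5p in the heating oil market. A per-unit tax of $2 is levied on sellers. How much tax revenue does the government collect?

Tax revenue = 214/11

Pre-tax equilibrium: p* = 293/11, q* = 167/11.
Tax on sellers shifts supply to qs = -118 + 5(p − 2) = -128 + 5p.
175 - 6p = -128 + 5p gives buyer price pb = 303/11; sellers receive ps = 303/11 − 2 = 281/11.
New quantity: q = 175 − 6(303/11) = 107/11.
Revenue = 2 × 107/11 = 214/11.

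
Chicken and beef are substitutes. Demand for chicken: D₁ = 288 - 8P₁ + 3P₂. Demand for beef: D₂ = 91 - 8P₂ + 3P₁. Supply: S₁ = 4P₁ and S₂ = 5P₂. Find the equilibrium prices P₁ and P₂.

Market 1: 288 - 8P₁ + 3P₂ = 4P₁ → 12P₁ - 3P₂ = 288.
Market 2: 13P₂ - 3P₁ = 91.
Eliminating P₂: 13×(1) + 3×(2) gives 147P₁ = 4017, so P₁ = 1339/49.
Back-substitute into (2): P₂ = (91 + 3×1339/49) / 13 = 652/49.

P₁ = 1339/49, P₂ = 652/49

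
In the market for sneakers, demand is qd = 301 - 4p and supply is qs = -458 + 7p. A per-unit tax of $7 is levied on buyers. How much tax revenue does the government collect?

Pre-tax equilibrium: p* = 69, q* = 25.
Tax on buyers shifts demand to qd = 301 − 4(p + 7) = 273 - 4p.
273 - 4p = -458 + 7p gives seller price ps = 731/11; buyers pay pb = 731/11 + 7 = 808/11.
New quantity: q = 301 − 4(808/11) = 79/11.
Revenue = 7 × 79/11 = 553/11.

Tax revenue = 553/11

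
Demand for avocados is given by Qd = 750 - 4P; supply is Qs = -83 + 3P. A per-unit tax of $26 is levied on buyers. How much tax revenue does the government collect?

Pre-tax equilibrium: P* = 119, Q* = 274.
Tax on buyers shifts demand to Qd = 750 − 4(P + 26) = 646 - 4P.
646 - 4P = -83 + 3P gives seller price Ps = 729/7; buyers pay Pb = 729/7 + 26 = 911/7.
New quantity: Q = 750 − 4(911/7) = 1606/7.
Revenue = 26 × 1606/7 = 41756/7.

Tax revenue = 41756/7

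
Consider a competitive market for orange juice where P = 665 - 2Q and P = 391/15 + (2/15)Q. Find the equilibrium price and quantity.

P* = 66, Q* = 299.5

Set the two price expressions equal: 665 - 2Q = 391/15 + (2/15)Q.
9584/15 = (32/15)Q, so Q* = 299.5.
P* = 665 − (2)(299.5) = 66.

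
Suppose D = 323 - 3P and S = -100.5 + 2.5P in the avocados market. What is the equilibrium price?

Set D = S: 323 - 3P = -100.5 + 2.5P.
423.5 = 5.5P, so P* = 77.
Q* = 323 − 3(77) = 92.

P* = 77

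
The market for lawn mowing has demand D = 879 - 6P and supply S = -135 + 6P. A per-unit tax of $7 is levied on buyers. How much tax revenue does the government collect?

Tax revenue = 2457

Pre-tax equilibrium: P* = 84.5, Q* = 372.
Tax on buyers shifts demand to D = 879 − 6(P + 7) = 837 - 6P.
837 - 6P = -135 + 6P gives seller price Ps = 81; buyers pay Pb = 81 + 7 = 88.
New quantity: Q = 879 − 6(88) = 351.
Revenue = 7 × 351 = 2457.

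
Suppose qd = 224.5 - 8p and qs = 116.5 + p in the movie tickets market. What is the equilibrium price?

Set qd = qs: 224.5 - 8p = 116.5 + p.
108 = 9p, so p* = 12.
q* = 224.5 − 8(12) = 128.5.

p* = 12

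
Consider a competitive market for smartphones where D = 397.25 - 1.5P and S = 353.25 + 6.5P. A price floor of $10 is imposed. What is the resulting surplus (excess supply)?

Equilibrium price would be P* = 5.5, so the floor at 10 binds.
At P = 10: D = 382.25, S = 418.25.
Surplus = 418.25 − 382.25 = 36.

Surplus = 36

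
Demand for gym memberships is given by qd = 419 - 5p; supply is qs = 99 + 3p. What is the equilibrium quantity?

q* = 219

Set qd = qs: 419 - 5p = 99 + 3p.
320 = 8p, so p* = 40.
q* = 419 − 5(40) = 219.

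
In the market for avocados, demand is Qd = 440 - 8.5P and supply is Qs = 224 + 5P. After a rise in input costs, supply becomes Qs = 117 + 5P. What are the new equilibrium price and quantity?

P' = 646/27, Q' = 6389/27

Original equilibrium: P* = 16, Q* = 304.
New equilibrium: 440 - 8.5P = 117 + 5P, so 323 = 13.5P and P' = 646/27; Q' = 440 − 8.5(646/27) = 6389/27.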